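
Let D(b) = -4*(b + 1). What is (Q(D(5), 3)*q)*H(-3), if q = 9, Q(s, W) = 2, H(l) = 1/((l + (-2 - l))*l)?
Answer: 3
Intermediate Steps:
D(b) = -4 - 4*b (D(b) = -4*(1 + b) = -4 - 4*b)
H(l) = -1/(2*l) (H(l) = 1/((-2)*l) = -1/(2*l))
(Q(D(5), 3)*q)*H(-3) = (2*9)*(-1/2/(-3)) = 18*(-1/2*(-1/3)) = 18*(1/6) = 3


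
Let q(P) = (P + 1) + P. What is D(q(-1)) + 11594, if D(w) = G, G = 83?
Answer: 11677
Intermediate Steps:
q(P) = 1 + 2*P (q(P) = (1 + P) + P = 1 + 2*P)
D(w) = 83
D(q(-1)) + 11594 = 83 + 11594 = 11677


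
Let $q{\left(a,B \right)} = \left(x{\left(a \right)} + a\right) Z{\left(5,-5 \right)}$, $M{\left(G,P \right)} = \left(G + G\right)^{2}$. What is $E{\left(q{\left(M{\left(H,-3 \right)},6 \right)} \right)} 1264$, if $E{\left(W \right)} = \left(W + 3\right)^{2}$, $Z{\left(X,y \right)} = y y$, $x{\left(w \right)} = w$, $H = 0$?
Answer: $11376$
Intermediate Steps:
$M{\left(G,P \right)} = 4 G^{2}$ ($M{\left(G,P \right)} = \left(2 G\right)^{2} = 4 G^{2}$)
$Z{\left(X,y \right)} = y^{2}$
$q{\left(a,B \right)} = 50 a$ ($q{\left(a,B \right)} = \left(a + a\right) \left(-5\right)^{2} = 2 a 25 = 50 a$)
$E{\left(W \right)} = \left(3 + W\right)^{2}$
$E{\left(q{\left(M{\left(H,-3 \right)},6 \right)} \right)} 1264 = \left(3 + 50 \cdot 4 \cdot 0^{2}\right)^{2} \cdot 1264 = \left(3 + 50 \cdot 4 \cdot 0\right)^{2} \cdot 1264 = \left(3 + 50 \cdot 0\right)^{2} \cdot 1264 = \left(3 + 0\right)^{2} \cdot 1264 = 3^{2} \cdot 1264 = 9 \cdot 1264 = 11376$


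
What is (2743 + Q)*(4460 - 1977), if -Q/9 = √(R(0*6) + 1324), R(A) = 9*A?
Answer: 6810869 - 44694*√331 ≈ 5.9977e+6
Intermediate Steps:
Q = -18*√331 (Q = -9*√(9*(0*6) + 1324) = -9*√(9*0 + 1324) = -9*√(0 + 1324) = -18*√331 ≈ -327.48)
(2743 + Q)*(4460 - 1977) = (2743 - 18*√331)*(4460 - 1977) = (2743 - 18*√331)*2483 = 6810869 - 44694*√331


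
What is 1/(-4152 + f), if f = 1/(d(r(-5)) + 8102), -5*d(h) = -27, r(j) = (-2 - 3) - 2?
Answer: -40537/168309619 ≈ -0.00024085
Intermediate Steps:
r(j) = -7 (r(j) = -5 - 2 = -7)
d(h) = 27/5 (d(h) = -1/5*(-27) = 27/5)
f = 5/40537 (f = 1/(27/5 + 8102) = 1/(40537/5) = 5/40537 ≈ 0.00012334)
1/(-4152 + f) = 1/(-4152 + 5/40537) = 1/(-168309619/40537) = -40537/168309619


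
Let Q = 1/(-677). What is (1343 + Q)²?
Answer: 826662824100/458329 ≈ 1.8036e+6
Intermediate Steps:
Q = -1/677 ≈ -0.0014771
(1343 + Q)² = (1343 - 1/677)² = (909210/677)² = 826662824100/458329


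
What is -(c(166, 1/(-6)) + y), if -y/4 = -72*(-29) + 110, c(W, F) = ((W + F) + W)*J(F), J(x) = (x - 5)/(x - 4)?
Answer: 1257079/150 ≈ 8380.5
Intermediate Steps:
J(x) = (-5 + x)/(-4 + x)
c(W, F) = (-5 + F)*(F + 2*W)/(-4 + F) (c(W, F) = ((W + F) + W)*((-5 + F)/(-4 + F)) = ((F + W) + W)*((-5 + F)/(-4 + F)) = (F + 2*W)*((-5 + F)/(-4 + F)) = (-5 + F)*(F + 2*W)/(-4 + F))
y = -8792 (y = -4*(-72*(-29) + 110) = -4*(2088 + 110) = -4*2198 = -8792)
-(c(166, 1/(-6)) + y) = -((-5 + 1/(-6))*(1/(-6) + 2*166)/(-4 + 1/(-6)) - 8792) = -((-5 - 1/6)*(-1/6 + 332)/(-4 - 1/6) - 8792) = -(-31/6*(1991/6)/(-25/6) - 8792) = -(-6/25*(-31/6)*1991/6 - 8792) = -(61721/150 - 8792) = -1*(-1257079/150) = 1257079/150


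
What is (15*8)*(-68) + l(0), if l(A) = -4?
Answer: -8164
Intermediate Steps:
(15*8)*(-68) + l(0) = (15*8)*(-68) - 4 = 120*(-68) - 4 = -8160 - 4 = -8164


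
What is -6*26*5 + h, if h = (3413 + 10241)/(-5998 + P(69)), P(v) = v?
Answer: -4638274/5929 ≈ -782.30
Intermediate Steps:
h = -13654/5929 (h = (3413 + 10241)/(-5998 + 69) = 13654/(-5929) = 13654*(-1/5929) = -13654/5929 ≈ -2.3029)
-6*26*5 + h = -6*26*5 - 13654/5929 = -156*5 - 13654/5929 = -780 - 13654/5929 = -4638274/5929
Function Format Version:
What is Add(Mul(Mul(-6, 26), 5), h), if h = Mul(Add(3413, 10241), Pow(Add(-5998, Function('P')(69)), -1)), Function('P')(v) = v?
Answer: Rational(-4638274, 5929) ≈ -782.30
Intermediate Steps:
h = Rational(-13654, 5929) (h = Mul(Add(3413, 10241), Pow(Add(-5998, 69), -1)) = Mul(13654, Pow(-5929, -1)) = Mul(13654, Rational(-1, 5929)) = Rational(-13654, 5929) ≈ -2.3029)
Add(Mul(Mul(-6, 26), 5), h) = Add(Mul(Mul(-6, 26), 5), Rational(-13654, 5929)) = Add(Mul(-156, 5), Rational(-13654, 5929)) = Add(-780, Rational(-13654, 5929)) = Rational(-4638274, 5929)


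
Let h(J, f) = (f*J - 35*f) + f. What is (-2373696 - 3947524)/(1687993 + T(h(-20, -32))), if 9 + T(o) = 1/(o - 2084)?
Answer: -2250354320/600922303 ≈ -3.7448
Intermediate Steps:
h(J, f) = -34*f + J*f (h(J, f) = (J*f - 35*f) + f = (-35*f + J*f) + f = -34*f + J*f)
T(o) = -9 + 1/(-2084 + o) (T(o) = -9 + 1/(o - 2084) = -9 + 1/(-2084 + o))
(-2373696 - 3947524)/(1687993 + T(h(-20, -32))) = (-2373696 - 3947524)/(1687993 + (18757 - (-288)*(-34 - 20))/(-2084 - 32*(-34 - 20))) = -6321220/(1687993 + (18757 - (-288)*(-54))/(-2084 - 32*(-54))) = -6321220/(1687993 + (18757 - 9*1728)/(-2084 + 1728)) = -6321220/(1687993 + (18757 - 15552)/(-356)) = -6321220/(1687993 - 1/356*3205) = -6321220/(1687993 - 3205/356) = -6321220/600922303/356 = -6321220*356/600922303 = -2250354320/600922303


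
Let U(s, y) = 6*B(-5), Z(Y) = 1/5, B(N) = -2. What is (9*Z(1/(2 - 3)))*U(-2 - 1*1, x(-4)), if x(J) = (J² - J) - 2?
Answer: -108/5 ≈ -21.600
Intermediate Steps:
x(J) = -2 + J² - J
Z(Y) = ⅕
U(s, y) = -12 (U(s, y) = 6*(-2) = -12)
(9*Z(1/(2 - 3)))*U(-2 - 1*1, x(-4)) = (9*(⅕))*(-12) = (9/5)*(-12) = -108/5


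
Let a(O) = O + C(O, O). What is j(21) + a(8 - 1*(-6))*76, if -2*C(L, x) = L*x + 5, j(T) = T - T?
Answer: -6574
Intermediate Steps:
j(T) = 0
C(L, x) = -5/2 - L*x/2 (C(L, x) = -(L*x + 5)/2 = -(5 + L*x)/2 = -5/2 - L*x/2)
a(O) = -5/2 + O - O²/2 (a(O) = O + (-5/2 - O*O/2) = O + (-5/2 - O²/2) = -5/2 + O - O²/2)
j(21) + a(8 - 1*(-6))*76 = 0 + (-5/2 + (8 - 1*(-6)) - (8 - 1*(-6))²/2)*76 = 0 + (-5/2 + (8 + 6) - (8 + 6)²/2)*76 = 0 + (-5/2 + 14 - ½*14²)*76 = 0 + (-5/2 + 14 - ½*196)*76 = 0 + (-5/2 + 14 - 98)*76 = 0 - 173/2*76 = 0 - 6574 = -6574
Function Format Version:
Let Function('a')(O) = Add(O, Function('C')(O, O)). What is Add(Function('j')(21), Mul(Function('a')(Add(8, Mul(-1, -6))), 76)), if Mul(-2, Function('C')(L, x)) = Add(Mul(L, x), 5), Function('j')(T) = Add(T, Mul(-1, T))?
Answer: -6574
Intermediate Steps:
Function('j')(T) = 0
Function('C')(L, x) = Add(Rational(-5, 2), Mul(Rational(-1, 2), L, x)) (Function('C')(L, x) = Mul(Rational(-1, 2), Add(Mul(L, x), 5)) = Mul(Rational(-1, 2), Add(5, Mul(L, x))) = Add(Rational(-5, 2), Mul(Rational(-1, 2), L, x)))
Function('a')(O) = Add(Rational(-5, 2), O, Mul(Rational(-1, 2), Pow(O, 2))) (Function('a')(O) = Add(O, Add(Rational(-5, 2), Mul(Rational(-1, 2), O, O))) = Add(O, Add(Rational(-5, 2), Mul(Rational(-1, 2), Pow(O, 2)))) = Add(Rational(-5, 2), O, Mul(Rational(-1, 2), Pow(O, 2))))
Add(Function('j')(21), Mul(Function('a')(Add(8, Mul(-1, -6))), 76)) = Add(0, Mul(Add(Rational(-5, 2), Add(8, Mul(-1, -6)), Mul(Rational(-1, 2), Pow(Add(8, Mul(-1, -6)), 2))), 76)) = Add(0, Mul(Add(Rational(-5, 2), Add(8, 6), Mul(Rational(-1, 2), Pow(Add(8, 6), 2))), 76)) = Add(0, Mul(Add(Rational(-5, 2), 14, Mul(Rational(-1, 2), Pow(14, 2))), 76)) = Add(0, Mul(Add(Rational(-5, 2), 14, Mul(Rational(-1, 2), 196)), 76)) = Add(0, Mul(Add(Rational(-5, 2), 14, -98), 76)) = Add(0, Mul(Rational(-173, 2), 76)) = Add(0, -6574) = -6574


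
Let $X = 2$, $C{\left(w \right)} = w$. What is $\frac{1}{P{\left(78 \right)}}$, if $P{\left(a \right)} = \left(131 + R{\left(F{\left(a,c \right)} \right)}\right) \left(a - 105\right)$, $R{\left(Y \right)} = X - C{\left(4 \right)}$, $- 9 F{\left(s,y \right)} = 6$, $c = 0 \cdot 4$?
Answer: $- \frac{1}{3483} \approx -0.00028711$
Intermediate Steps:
$c = 0$
$F{\left(s,y \right)} = - \frac{2}{3}$ ($F{\left(s,y \right)} = \left(- \frac{1}{9}\right) 6 = - \frac{2}{3}$)
$R{\left(Y \right)} = -2$ ($R{\left(Y \right)} = 2 - 4 = -2$)
$P{\left(a \right)} = -13545 + 129 a$ ($P{\left(a \right)} = \left(131 - 2\right) \left(a - 105\right) = 129 \left(-105 + a\right) = -13545 + 129 a$)
$\frac{1}{P{\left(78 \right)}} = \frac{1}{-13545 + 129 \cdot 78} = \frac{1}{-13545 + 10062} = \frac{1}{-3483} = - \frac{1}{3483}$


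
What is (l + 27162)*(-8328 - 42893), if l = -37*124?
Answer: -1156262854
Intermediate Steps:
l = -4588
(l + 27162)*(-8328 - 42893) = (-4588 + 27162)*(-8328 - 42893) = 22574*(-51221) = -1156262854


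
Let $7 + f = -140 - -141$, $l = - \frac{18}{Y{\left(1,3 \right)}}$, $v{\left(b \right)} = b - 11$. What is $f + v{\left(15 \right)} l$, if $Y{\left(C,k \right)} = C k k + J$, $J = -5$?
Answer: $-24$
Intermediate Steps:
$Y{\left(C,k \right)} = -5 + C k^{2}$ ($Y{\left(C,k \right)} = C k k - 5 = C k^{2} - 5 = -5 + C k^{2}$)
$v{\left(b \right)} = -11 + b$ ($v{\left(b \right)} = b - 11 = -11 + b$)
$l = - \frac{9}{2}$ ($l = - \frac{18}{-5 + 1 \cdot 3^{2}} = - \frac{18}{-5 + 1 \cdot 9} = - \frac{18}{-5 + 9} = - \frac{18}{4} = \left(-1\right) \frac{9}{2} = - \frac{9}{2} \approx -4.5$)
$f = -6$ ($f = -7 - -1 = -7 + \left(-140 + 141\right) = -7 + 1 = -6$)
$f + v{\left(15 \right)} l = -6 + \left(-11 + 15\right) \left(- \frac{9}{2}\right) = -6 + 4 \left(- \frac{9}{2}\right) = -6 - 18 = -24$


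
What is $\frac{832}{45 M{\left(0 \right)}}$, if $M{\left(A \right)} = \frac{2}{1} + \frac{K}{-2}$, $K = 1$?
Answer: $\frac{1664}{135} \approx 12.326$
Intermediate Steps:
$M{\left(A \right)} = \frac{3}{2}$ ($M{\left(A \right)} = \frac{2}{1} + 1 \frac{1}{-2} = 2 \cdot 1 + 1 \left(- \frac{1}{2}\right) = 2 - \frac{1}{2} = \frac{3}{2}$)
$\frac{832}{45 M{\left(0 \right)}} = \frac{832}{45 \cdot \frac{3}{2}} = \frac{832}{\frac{135}{2}} = 832 \cdot \frac{2}{135} = \frac{1664}{135}$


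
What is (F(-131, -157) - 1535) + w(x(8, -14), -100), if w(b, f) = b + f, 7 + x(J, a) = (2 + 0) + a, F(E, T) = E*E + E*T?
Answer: 36074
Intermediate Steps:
F(E, T) = E**2 + E*T
x(J, a) = -5 + a (x(J, a) = -7 + ((2 + 0) + a) = -7 + (2 + a) = -5 + a)
(F(-131, -157) - 1535) + w(x(8, -14), -100) = (-131*(-131 - 157) - 1535) + ((-5 - 14) - 100) = (-131*(-288) - 1535) + (-19 - 100) = (37728 - 1535) - 119 = 36193 - 119 = 36074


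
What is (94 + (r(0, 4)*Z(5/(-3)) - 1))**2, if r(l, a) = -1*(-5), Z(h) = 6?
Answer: 15129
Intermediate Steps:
r(l, a) = 5
(94 + (r(0, 4)*Z(5/(-3)) - 1))**2 = (94 + (5*6 - 1))**2 = (94 + (30 - 1))**2 = (94 + 29)**2 = 123**2 = 15129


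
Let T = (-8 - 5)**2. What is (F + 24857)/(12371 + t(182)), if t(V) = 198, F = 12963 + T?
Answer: 37989/12569 ≈ 3.0224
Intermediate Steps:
T = 169 (T = (-13)**2 = 169)
F = 13132 (F = 12963 + 169 = 13132)
(F + 24857)/(12371 + t(182)) = (13132 + 24857)/(12371 + 198) = 37989/12569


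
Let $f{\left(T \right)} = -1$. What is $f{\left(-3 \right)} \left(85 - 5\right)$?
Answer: $-80$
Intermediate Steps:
$f{\left(-3 \right)} \left(85 - 5\right) = - (85 - 5) = \left(-1\right) 80 = -80$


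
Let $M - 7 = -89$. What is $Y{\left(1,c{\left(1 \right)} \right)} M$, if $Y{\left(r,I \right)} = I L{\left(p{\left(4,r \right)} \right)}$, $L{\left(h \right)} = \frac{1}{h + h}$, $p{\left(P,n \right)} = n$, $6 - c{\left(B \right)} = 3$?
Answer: $-123$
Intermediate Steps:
$c{\left(B \right)} = 3$ ($c{\left(B \right)} = 6 - 3 = 3$)
$L{\left(h \right)} = \frac{1}{2 h}$
$Y{\left(r,I \right)} = \frac{I}{2 r}$ ($Y{\left(r,I \right)} = I \frac{1}{2 r} = \frac{I}{2 r}$)
$M = -82$ ($M = 7 - 89 = -82$)
$Y{\left(1,c{\left(1 \right)} \right)} M = \frac{1}{2} \cdot 3 \cdot 1^{-1} \left(-82\right) = \frac{1}{2} \cdot 3 \cdot 1 \left(-82\right) = \frac{3}{2} \left(-82\right) = -123$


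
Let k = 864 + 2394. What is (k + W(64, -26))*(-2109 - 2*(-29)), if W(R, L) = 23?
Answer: -6729331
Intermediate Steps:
k = 3258
(k + W(64, -26))*(-2109 - 2*(-29)) = (3258 + 23)*(-2109 - 2*(-29)) = 3281*(-2109 + 58) = 3281*(-2051) = -6729331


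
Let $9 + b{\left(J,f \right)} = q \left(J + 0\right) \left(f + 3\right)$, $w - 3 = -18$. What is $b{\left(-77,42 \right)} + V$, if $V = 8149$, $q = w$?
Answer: $60115$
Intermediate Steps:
$w = -15$ ($w = 3 - 18 = -15$)
$q = -15$
$b{\left(J,f \right)} = -9 - 15 J \left(3 + f\right)$ ($b{\left(J,f \right)} = -9 - 15 \left(J + 0\right) \left(f + 3\right) = -9 - 15 J \left(3 + f\right)$)
$b{\left(-77,42 \right)} + V = \left(-9 - -3465 - \left(-1155\right) 42\right) + 8149 = \left(-9 + 3465 + 48510\right) + 8149 = 51966 + 8149 = 60115$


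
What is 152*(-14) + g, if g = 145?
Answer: -1983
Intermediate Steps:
152*(-14) + g = 152*(-14) + 145 = -2128 + 145 = -1983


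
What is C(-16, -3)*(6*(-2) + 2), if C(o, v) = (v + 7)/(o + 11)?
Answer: 8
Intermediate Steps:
C(o, v) = (7 + v)/(11 + o)
C(-16, -3)*(6*(-2) + 2) = ((7 - 3)/(11 - 16))*(6*(-2) + 2) = (4/(-5))*(-12 + 2) = -⅕*4*(-10) = -⅘*(-10) = 8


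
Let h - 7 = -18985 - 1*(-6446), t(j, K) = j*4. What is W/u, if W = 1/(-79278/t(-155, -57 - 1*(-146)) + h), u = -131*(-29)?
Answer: -310/14608222519 ≈ -2.1221e-8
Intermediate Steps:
t(j, K) = 4*j
h = -12532 (h = 7 + (-18985 - 1*(-6446)) = 7 + (-18985 + 6446) = 7 - 12539 = -12532)
u = 3799
W = -310/3845281 (W = 1/(-79278/(4*(-155)) - 12532) = 1/(-79278/(-620) - 12532) = 1/(-79278*(-1/620) - 12532) = 1/(39639/310 - 12532) = 1/(-3845281/310) = -310/3845281 ≈ -8.0618e-5)
W/u = -310/3845281/3799 = -310/3845281*1/3799 = -310/14608222519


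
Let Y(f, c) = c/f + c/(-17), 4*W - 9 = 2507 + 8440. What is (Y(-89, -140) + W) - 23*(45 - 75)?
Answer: 5202917/1513 ≈ 3438.8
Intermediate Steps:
W = 2739 (W = 9/4 + (2507 + 8440)/4 = 9/4 + (¼)*10947 = 9/4 + 10947/4 = 2739)
Y(f, c) = -c/17 + c/f (Y(f, c) = c/f + c*(-1/17) = c/f - c/17 = -c/17 + c/f)
(Y(-89, -140) + W) - 23*(45 - 75) = ((-1/17*(-140) - 140/(-89)) + 2739) - 23*(45 - 75) = ((140/17 - 140*(-1/89)) + 2739) - 23*(-30) = ((140/17 + 140/89) + 2739) + 690 = (14840/1513 + 2739) + 690 = 4158947/1513 + 690 = 5202917/1513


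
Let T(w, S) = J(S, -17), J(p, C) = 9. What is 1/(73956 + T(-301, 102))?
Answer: 1/73965 ≈ 1.3520e-5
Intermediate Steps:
T(w, S) = 9
1/(73956 + T(-301, 102)) = 1/(73956 + 9) = 1/73965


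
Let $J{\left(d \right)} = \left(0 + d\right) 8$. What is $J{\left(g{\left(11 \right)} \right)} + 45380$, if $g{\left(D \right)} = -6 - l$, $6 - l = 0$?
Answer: $45284$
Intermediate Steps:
$l = 6$ ($l = 6 - 0 = 6 + 0 = 6$)
$g{\left(D \right)} = -12$ ($g{\left(D \right)} = -6 - 6 = -12$)
$J{\left(d \right)} = 8 d$ ($J{\left(d \right)} = d 8 = 8 d$)
$J{\left(g{\left(11 \right)} \right)} + 45380 = 8 \left(-12\right) + 45380 = -96 + 45380 = 45284$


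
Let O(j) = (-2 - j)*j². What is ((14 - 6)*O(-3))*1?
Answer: 72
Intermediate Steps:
O(j) = j²*(-2 - j)
((14 - 6)*O(-3))*1 = ((14 - 6)*((-3)²*(-2 - 1*(-3))))*1 = (8*(9*(-2 + 3)))*1 = (8*(9*1))*1 = (8*9)*1 = 72*1 = 72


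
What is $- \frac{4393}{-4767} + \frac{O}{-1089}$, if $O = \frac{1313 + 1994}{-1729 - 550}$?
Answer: $\frac{3639482684}{3943629459} \approx 0.92288$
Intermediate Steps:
$O = - \frac{3307}{2279}$ ($O = \frac{3307}{-2279} = 3307 \left(- \frac{1}{2279}\right) = - \frac{3307}{2279} \approx -1.4511$)
$- \frac{4393}{-4767} + \frac{O}{-1089} = - \frac{4393}{-4767} - \frac{3307}{2279 \left(-1089\right)} = \left(-4393\right) \left(- \frac{1}{4767}\right) - - \frac{3307}{2481831} = \frac{4393}{4767} + \frac{3307}{2481831} = \frac{3639482684}{3943629459}$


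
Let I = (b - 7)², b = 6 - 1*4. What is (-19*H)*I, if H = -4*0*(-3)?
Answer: 0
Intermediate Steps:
b = 2 (b = 6 - 4 = 2)
H = 0 (H = 0*(-3) = 0)
I = 25 (I = (2 - 7)² = (-5)² = 25)
(-19*H)*I = -19*0*25 = 0*25 = 0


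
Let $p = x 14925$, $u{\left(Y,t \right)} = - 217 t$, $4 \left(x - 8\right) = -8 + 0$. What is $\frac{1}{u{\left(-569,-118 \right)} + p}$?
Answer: $\frac{1}{115156} \approx 8.6839 \cdot 10^{-6}$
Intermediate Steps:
$x = 6$ ($x = 8 + \frac{-8 + 0}{4} = 8 + \frac{1}{4} \left(-8\right) = 8 - 2 = 6$)
$p = 89550$ ($p = 6 \cdot 14925 = 89550$)
$\frac{1}{u{\left(-569,-118 \right)} + p} = \frac{1}{\left(-217\right) \left(-118\right) + 89550} = \frac{1}{25606 + 89550} = \frac{1}{115156}$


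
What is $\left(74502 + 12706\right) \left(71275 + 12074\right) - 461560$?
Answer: $7268238032$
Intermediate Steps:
$\left(74502 + 12706\right) \left(71275 + 12074\right) - 461560 = 87208 \cdot 83349 - 461560 = 7268699592 - 461560 = 7268238032$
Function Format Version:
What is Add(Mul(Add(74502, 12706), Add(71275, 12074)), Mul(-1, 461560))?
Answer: 7268238032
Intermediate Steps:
Add(Mul(Add(74502, 12706), Add(71275, 12074)), Mul(-1, 461560)) = Add(Mul(87208, 83349), -461560) = Add(7268699592, -461560) = 7268238032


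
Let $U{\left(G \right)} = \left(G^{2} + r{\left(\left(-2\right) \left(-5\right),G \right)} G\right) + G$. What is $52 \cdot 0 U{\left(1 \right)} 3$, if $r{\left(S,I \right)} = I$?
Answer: $0$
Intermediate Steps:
$U{\left(G \right)} = G + 2 G^{2}$ ($U{\left(G \right)} = \left(G^{2} + G G\right) + G = \left(G^{2} + G^{2}\right) + G = 2 G^{2} + G = G + 2 G^{2}$)
$52 \cdot 0 U{\left(1 \right)} 3 = 52 \cdot 0 \cdot 1 \left(1 + 2 \cdot 1\right) 3 = 52 \cdot 0 \cdot 1 \left(1 + 2\right) 3 = 52 \cdot 0 \cdot 1 \cdot 3 \cdot 3 = 52 \cdot 0 \cdot 3 \cdot 3 = 52 \cdot 0 \cdot 3 = 52 \cdot 0 = 0$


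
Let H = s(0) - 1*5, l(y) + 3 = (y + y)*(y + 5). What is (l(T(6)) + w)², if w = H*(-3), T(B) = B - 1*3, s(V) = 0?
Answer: 3600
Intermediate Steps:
T(B) = -3 + B (T(B) = B - 3 = -3 + B)
l(y) = -3 + 2*y*(5 + y) (l(y) = -3 + (y + y)*(y + 5) = -3 + (2*y)*(5 + y) = -3 + 2*y*(5 + y))
H = -5 (H = 0 - 1*5 = 0 - 5 = -5)
w = 15 (w = -5*(-3) = 15)
(l(T(6)) + w)² = ((-3 + 2*(-3 + 6)² + 10*(-3 + 6)) + 15)² = ((-3 + 2*3² + 10*3) + 15)² = ((-3 + 2*9 + 30) + 15)² = ((-3 + 18 + 30) + 15)² = (45 + 15)² = 60² = 3600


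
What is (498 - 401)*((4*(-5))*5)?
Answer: -9700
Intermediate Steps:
(498 - 401)*((4*(-5))*5) = 97*(-20*5) = 97*(-100) = -9700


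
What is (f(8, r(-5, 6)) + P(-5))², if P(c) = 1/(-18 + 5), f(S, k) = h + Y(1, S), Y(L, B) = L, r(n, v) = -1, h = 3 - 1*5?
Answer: 196/169 ≈ 1.1598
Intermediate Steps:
h = -2 (h = 3 - 5 = -2)
f(S, k) = -1 (f(S, k) = -2 + 1 = -1)
P(c) = -1/13 (P(c) = 1/(-13) = -1/13)
(f(8, r(-5, 6)) + P(-5))² = (-1 - 1/13)² = (-14/13)² = 196/169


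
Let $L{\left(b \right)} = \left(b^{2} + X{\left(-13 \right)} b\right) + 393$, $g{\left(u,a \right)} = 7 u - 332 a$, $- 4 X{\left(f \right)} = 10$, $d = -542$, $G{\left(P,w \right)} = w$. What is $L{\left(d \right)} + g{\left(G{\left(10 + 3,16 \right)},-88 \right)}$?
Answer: $324840$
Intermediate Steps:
$X{\left(f \right)} = - \frac{5}{2}$ ($X{\left(f \right)} = \left(- \frac{1}{4}\right) 10 = - \frac{5}{2}$)
$g{\left(u,a \right)} = - 332 a + 7 u$
$L{\left(b \right)} = 393 + b^{2} - \frac{5 b}{2}$ ($L{\left(b \right)} = \left(b^{2} - \frac{5 b}{2}\right) + 393 = 393 + b^{2} - \frac{5 b}{2}$)
$L{\left(d \right)} + g{\left(G{\left(10 + 3,16 \right)},-88 \right)} = \left(393 + \left(-542\right)^{2} - -1355\right) + \left(\left(-332\right) \left(-88\right) + 7 \cdot 16\right) = \left(393 + 293764 + 1355\right) + \left(29216 + 112\right) = 295512 + 29328 = 324840$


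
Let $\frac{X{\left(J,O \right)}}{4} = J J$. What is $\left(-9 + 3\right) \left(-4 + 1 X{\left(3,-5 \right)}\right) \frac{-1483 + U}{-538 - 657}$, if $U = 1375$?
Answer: $- \frac{20736}{1195} \approx -17.352$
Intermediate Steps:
$X{\left(J,O \right)} = 4 J^{2}$ ($X{\left(J,O \right)} = 4 J J = 4 J^{2}$)
$\left(-9 + 3\right) \left(-4 + 1 X{\left(3,-5 \right)}\right) \frac{-1483 + U}{-538 - 657} = \left(-9 + 3\right) \left(-4 + 1 \cdot 4 \cdot 3^{2}\right) \frac{-1483 + 1375}{-538 - 657} = - 6 \left(-4 + 1 \cdot 4 \cdot 9\right) \left(- \frac{108}{-1195}\right) = - 6 \left(-4 + 1 \cdot 36\right) \left(\left(-108\right) \left(- \frac{1}{1195}\right)\right) = - 6 \left(-4 + 36\right) \frac{108}{1195} = \left(-6\right) 32 \cdot \frac{108}{1195} = \left(-192\right) \frac{108}{1195} = - \frac{20736}{1195}$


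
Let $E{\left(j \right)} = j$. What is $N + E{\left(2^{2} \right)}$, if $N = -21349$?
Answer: $-21345$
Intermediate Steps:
$N + E{\left(2^{2} \right)} = -21349 + 2^{2} = -21349 + 4 = -21345$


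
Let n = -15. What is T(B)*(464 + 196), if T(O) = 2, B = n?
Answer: 1320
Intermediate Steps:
B = -15
T(B)*(464 + 196) = 2*(464 + 196) = 2*660 = 1320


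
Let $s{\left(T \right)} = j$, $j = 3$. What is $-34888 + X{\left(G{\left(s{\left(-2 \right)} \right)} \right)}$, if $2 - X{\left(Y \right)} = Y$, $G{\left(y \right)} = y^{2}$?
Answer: $-34895$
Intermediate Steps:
$s{\left(T \right)} = 3$
$X{\left(Y \right)} = 2 - Y$
$-34888 + X{\left(G{\left(s{\left(-2 \right)} \right)} \right)} = -34888 + \left(2 - 3^{2}\right) = -34888 + \left(2 - 9\right) = -34888 - 7 = -34895$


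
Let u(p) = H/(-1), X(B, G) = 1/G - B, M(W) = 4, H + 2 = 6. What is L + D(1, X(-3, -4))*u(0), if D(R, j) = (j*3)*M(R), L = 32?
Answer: -100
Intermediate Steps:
H = 4 (H = -2 + 6 = 4)
D(R, j) = 12*j (D(R, j) = (j*3)*4 = (3*j)*4 = 12*j)
u(p) = -4 (u(p) = 4/(-1) = 4*(-1) = -4)
L + D(1, X(-3, -4))*u(0) = 32 + (12*(1/(-4) - 1*(-3)))*(-4) = 32 + (12*(-¼ + 3))*(-4) = 32 + (12*(11/4))*(-4) = 32 + 33*(-4) = 32 - 132 = -100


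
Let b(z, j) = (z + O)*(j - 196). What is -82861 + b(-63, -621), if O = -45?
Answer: 5375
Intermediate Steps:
b(z, j) = (-196 + j)*(-45 + z) (b(z, j) = (z - 45)*(j - 196) = (-45 + z)*(-196 + j) = (-196 + j)*(-45 + z))
-82861 + b(-63, -621) = -82861 + (8820 - 196*(-63) - 45*(-621) - 621*(-63)) = -82861 + (8820 + 12348 + 27945 + 39123) = -82861 + 88236 = 5375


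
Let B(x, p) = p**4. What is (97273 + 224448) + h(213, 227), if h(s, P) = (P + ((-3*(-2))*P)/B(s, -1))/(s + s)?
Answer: 137054735/426 ≈ 3.2172e+5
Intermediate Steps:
h(s, P) = 7*P/(2*s) (h(s, P) = (P + ((-3*(-2))*P)/((-1)**4))/(s + s) = (P + (6*P)/1)/((2*s)) = (P + (6*P)*1)*(1/(2*s)) = (P + 6*P)*(1/(2*s)) = (7*P)*(1/(2*s)) = 7*P/(2*s))
(97273 + 224448) + h(213, 227) = (97273 + 224448) + (7/2)*227/213 = 321721 + (7/2)*227*(1/213) = 321721 + 1589/426 = 137054735/426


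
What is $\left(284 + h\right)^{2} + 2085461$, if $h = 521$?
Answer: $2733486$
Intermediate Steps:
$\left(284 + h\right)^{2} + 2085461 = \left(284 + 521\right)^{2} + 2085461 = 805^{2} + 2085461 = 648025 + 2085461 = 2733486$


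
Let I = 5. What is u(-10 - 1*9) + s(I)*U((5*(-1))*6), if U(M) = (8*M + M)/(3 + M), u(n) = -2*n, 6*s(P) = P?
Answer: 139/3 ≈ 46.333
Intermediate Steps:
s(P) = P/6
U(M) = 9*M/(3 + M) (U(M) = (9*M)/(3 + M) = 9*M/(3 + M))
u(-10 - 1*9) + s(I)*U((5*(-1))*6) = -2*(-10 - 1*9) + ((⅙)*5)*(9*((5*(-1))*6)/(3 + (5*(-1))*6)) = -2*(-10 - 9) + 5*(9*(-5*6)/(3 - 5*6))/6 = -2*(-19) + 5*(9*(-30)/(3 - 30))/6 = 38 + 5*(9*(-30)/(-27))/6 = 38 + 5*(9*(-30)*(-1/27))/6 = 38 + (⅚)*10 = 38 + 25/3 = 139/3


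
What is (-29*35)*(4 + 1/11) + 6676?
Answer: 27761/11 ≈ 2523.7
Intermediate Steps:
(-29*35)*(4 + 1/11) + 6676 = -1015*(4 + 1/11) + 6676 = -1015*45/11 + 6676 = -45675/11 + 6676 = 27761/11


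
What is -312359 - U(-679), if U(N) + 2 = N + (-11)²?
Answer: -311799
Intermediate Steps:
U(N) = 119 + N (U(N) = -2 + (N + (-11)²) = -2 + (N + 121) = -2 + (121 + N) = 119 + N)
-312359 - U(-679) = -312359 - (119 - 679) = -312359 - 1*(-560) = -312359 + 560 = -311799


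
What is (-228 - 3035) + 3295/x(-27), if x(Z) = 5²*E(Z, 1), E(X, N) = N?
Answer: -15656/5 ≈ -3131.2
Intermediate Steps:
x(Z) = 25 (x(Z) = 5²*1 = 25*1 = 25)
(-228 - 3035) + 3295/x(-27) = (-228 - 3035) + 3295/25 = -3263 + 3295*(1/25) = -3263 + 659/5 = -15656/5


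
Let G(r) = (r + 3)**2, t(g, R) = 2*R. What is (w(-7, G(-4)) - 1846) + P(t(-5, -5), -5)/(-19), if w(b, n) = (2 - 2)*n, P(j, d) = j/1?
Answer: -35064/19 ≈ -1845.5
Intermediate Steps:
G(r) = (3 + r)**2
P(j, d) = j (P(j, d) = j*1 = j)
w(b, n) = 0 (w(b, n) = 0*n = 0)
(w(-7, G(-4)) - 1846) + P(t(-5, -5), -5)/(-19) = (0 - 1846) + (2*(-5))/(-19) = -1846 - 10*(-1/19) = -1846 + 10/19 = -35064/19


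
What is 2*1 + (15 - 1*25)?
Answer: -8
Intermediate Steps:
2*1 + (15 - 1*25) = 2 + (15 - 25) = 2 - 10 = -8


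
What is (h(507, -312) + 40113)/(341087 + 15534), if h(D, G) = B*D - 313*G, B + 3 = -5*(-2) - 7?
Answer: 137769/356621 ≈ 0.38632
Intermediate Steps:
B = 0 (B = -3 + (-5*(-2) - 7) = -3 + (10 - 7) = -3 + 3 = 0)
h(D, G) = -313*G (h(D, G) = 0*D - 313*G = 0 - 313*G = -313*G)
(h(507, -312) + 40113)/(341087 + 15534) = (-313*(-312) + 40113)/(341087 + 15534) = (97656 + 40113)/356621 = 137769*(1/356621) = 137769/356621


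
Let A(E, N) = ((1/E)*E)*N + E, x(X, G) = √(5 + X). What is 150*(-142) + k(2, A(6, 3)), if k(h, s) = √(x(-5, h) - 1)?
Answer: -21300 + I ≈ -21300.0 + 1.0*I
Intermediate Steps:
A(E, N) = E + N (A(E, N) = (E/E)*N + E = 1*N + E = N + E = E + N)
k(h, s) = I (k(h, s) = √(√(5 - 5) - 1) = √(√0 - 1) = √(0 - 1) = √(-1) = I)
150*(-142) + k(2, A(6, 3)) = 150*(-142) + I = -21300 + I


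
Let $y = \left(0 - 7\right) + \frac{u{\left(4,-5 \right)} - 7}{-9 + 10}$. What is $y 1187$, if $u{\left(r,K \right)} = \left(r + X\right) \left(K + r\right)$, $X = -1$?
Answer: $-20179$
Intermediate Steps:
$u{\left(r,K \right)} = \left(-1 + r\right) \left(K + r\right)$ ($u{\left(r,K \right)} = \left(r - 1\right) \left(K + r\right) = \left(-1 + r\right) \left(K + r\right)$)
$y = -17$ ($y = \left(0 - 7\right) + \frac{\left(4^{2} - -5 - 4 - 20\right) - 7}{-9 + 10} = -7 + \frac{\left(16 + 5 - 4 - 20\right) - 7}{1} = -7 + \left(-3 - 7\right) 1 = -7 - 10 = -17$)
$y 1187 = \left(-17\right) 1187 = -20179$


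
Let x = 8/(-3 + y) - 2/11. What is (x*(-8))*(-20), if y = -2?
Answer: -3136/11 ≈ -285.09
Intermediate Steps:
x = -98/55 (x = 8/(-3 - 2) - 2/11 = 8/(-5) - 2*1/11 = 8*(-⅕) - 2/11 = -8/5 - 2/11 = -98/55 ≈ -1.7818)
(x*(-8))*(-20) = -98/55*(-8)*(-20) = (784/55)*(-20) = -3136/11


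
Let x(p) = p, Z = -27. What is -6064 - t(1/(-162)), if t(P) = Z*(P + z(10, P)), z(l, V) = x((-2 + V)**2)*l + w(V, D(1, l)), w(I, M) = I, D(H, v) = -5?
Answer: -2419141/486 ≈ -4977.7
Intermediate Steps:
z(l, V) = V + l*(-2 + V)**2 (z(l, V) = (-2 + V)**2*l + V = l*(-2 + V)**2 + V = V + l*(-2 + V)**2)
t(P) = -270*(-2 + P)**2 - 54*P (t(P) = -27*(P + (P + 10*(-2 + P)**2)) = -27*(2*P + 10*(-2 + P)**2) = -270*(-2 + P)**2 - 54*P)
-6064 - t(1/(-162)) = -6064 - (-1080 - 270*(1/(-162))**2 + 1026/(-162)) = -6064 - (-1080 - 270*(-1/162)**2 + 1026*(-1/162)) = -6064 - (-1080 - 270*1/26244 - 19/3) = -6064 - (-1080 - 5/486 - 19/3) = -6064 - 1*(-527963/486) = -6064 + 527963/486 = -2419141/486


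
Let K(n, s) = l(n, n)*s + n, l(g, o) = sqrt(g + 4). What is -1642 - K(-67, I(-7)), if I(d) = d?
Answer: -1575 + 21*I*sqrt(7) ≈ -1575.0 + 55.561*I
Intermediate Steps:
l(g, o) = sqrt(4 + g)
K(n, s) = n + s*sqrt(4 + n) (K(n, s) = sqrt(4 + n)*s + n = s*sqrt(4 + n) + n = n + s*sqrt(4 + n))
-1642 - K(-67, I(-7)) = -1642 - (-67 - 7*sqrt(4 - 67)) = -1642 - (-67 - 21*I*sqrt(7)) = -1642 + (67 + 21*I*sqrt(7)) = -1575 + 21*I*sqrt(7)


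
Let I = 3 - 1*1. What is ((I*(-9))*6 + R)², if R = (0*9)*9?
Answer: 11664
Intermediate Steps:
I = 2 (I = 3 - 1 = 2)
R = 0 (R = 0*9 = 0)
((I*(-9))*6 + R)² = ((2*(-9))*6 + 0)² = (-18*6 + 0)² = (-108 + 0)² = (-108)² = 11664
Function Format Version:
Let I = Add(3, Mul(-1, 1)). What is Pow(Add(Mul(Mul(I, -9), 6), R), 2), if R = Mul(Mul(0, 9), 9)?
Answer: 11664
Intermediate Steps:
I = 2 (I = Add(3, -1) = 2)
R = 0 (R = Mul(0, 9) = 0)
Pow(Add(Mul(Mul(I, -9), 6), R), 2) = Pow(Add(Mul(Mul(2, -9), 6), 0), 2) = Pow(Add(Mul(-18, 6), 0), 2) = Pow(Add(-108, 0), 2) = Pow(-108, 2) = 11664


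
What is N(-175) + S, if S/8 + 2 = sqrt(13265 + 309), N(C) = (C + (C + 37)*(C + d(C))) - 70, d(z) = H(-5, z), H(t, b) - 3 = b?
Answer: 47625 + 8*sqrt(13574) ≈ 48557.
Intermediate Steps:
H(t, b) = 3 + b
d(z) = 3 + z
N(C) = -70 + C + (3 + 2*C)*(37 + C) (N(C) = (C + (C + 37)*(C + (3 + C))) - 70 = (C + (37 + C)*(3 + 2*C)) - 70 = (C + (3 + 2*C)*(37 + C)) - 70 = -70 + C + (3 + 2*C)*(37 + C))
S = -16 + 8*sqrt(13574) (S = -16 + 8*sqrt(13265 + 309) = -16 + 8*sqrt(13574) ≈ 916.06)
N(-175) + S = (41 + 2*(-175)**2 + 78*(-175)) + (-16 + 8*sqrt(13574)) = (41 + 2*30625 - 13650) + (-16 + 8*sqrt(13574)) = (41 + 61250 - 13650) + (-16 + 8*sqrt(13574)) = 47641 + (-16 + 8*sqrt(13574)) = 47625 + 8*sqrt(13574)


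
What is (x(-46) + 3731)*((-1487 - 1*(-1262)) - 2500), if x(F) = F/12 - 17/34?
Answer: -30465500/3 ≈ -1.0155e+7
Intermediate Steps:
x(F) = -½ + F/12 (x(F) = F*(1/12) - 17*1/34 = F/12 - ½ = -½ + F/12)
(x(-46) + 3731)*((-1487 - 1*(-1262)) - 2500) = ((-½ + (1/12)*(-46)) + 3731)*((-1487 - 1*(-1262)) - 2500) = ((-½ - 23/6) + 3731)*((-1487 + 1262) - 2500) = (-13/3 + 3731)*(-225 - 2500) = (11180/3)*(-2725) = -30465500/3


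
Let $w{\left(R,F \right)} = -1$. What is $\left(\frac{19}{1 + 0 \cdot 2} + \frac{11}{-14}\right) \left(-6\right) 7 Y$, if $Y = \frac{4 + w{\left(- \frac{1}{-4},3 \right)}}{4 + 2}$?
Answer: $- \frac{765}{2} \approx -382.5$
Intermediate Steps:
$Y = \frac{1}{2}$ ($Y = \frac{4 - 1}{4 + 2} = \frac{3}{6} = 3 \cdot \frac{1}{6} = \frac{1}{2} \approx 0.5$)
$\left(\frac{19}{1 + 0 \cdot 2} + \frac{11}{-14}\right) \left(-6\right) 7 Y = \left(\frac{19}{1 + 0 \cdot 2} + \frac{11}{-14}\right) \left(-6\right) 7 \cdot \frac{1}{2} = \left(\frac{19}{1 + 0} + 11 \left(- \frac{1}{14}\right)\right) \left(\left(-42\right) \frac{1}{2}\right) = \left(\frac{19}{1} - \frac{11}{14}\right) \left(-21\right) = \left(19 \cdot 1 - \frac{11}{14}\right) \left(-21\right) = \left(19 - \frac{11}{14}\right) \left(-21\right) = \frac{255}{14} \left(-21\right) = - \frac{765}{2}$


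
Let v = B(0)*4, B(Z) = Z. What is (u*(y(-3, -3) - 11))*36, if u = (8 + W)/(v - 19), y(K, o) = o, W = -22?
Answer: -7056/19 ≈ -371.37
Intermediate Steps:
v = 0 (v = 0*4 = 0)
u = 14/19 (u = (8 - 22)/(0 - 19) = -14/(-19) = -14*(-1/19) = 14/19 ≈ 0.73684)
(u*(y(-3, -3) - 11))*36 = (14*(-3 - 11)/19)*36 = ((14/19)*(-14))*36 = -196/19*36 = -7056/19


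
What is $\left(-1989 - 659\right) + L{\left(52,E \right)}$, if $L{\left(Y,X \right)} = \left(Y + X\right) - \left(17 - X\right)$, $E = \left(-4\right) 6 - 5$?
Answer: $-2671$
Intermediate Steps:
$E = -29$ ($E = -24 - 5 = -29$)
$L{\left(Y,X \right)} = -17 + Y + 2 X$ ($L{\left(Y,X \right)} = \left(X + Y\right) + \left(-7 + \left(-10 + X\right)\right) = \left(X + Y\right) + \left(-17 + X\right) = -17 + Y + 2 X$)
$\left(-1989 - 659\right) + L{\left(52,E \right)} = \left(-1989 - 659\right) + \left(-17 + 52 + 2 \left(-29\right)\right) = -2648 - 23 = -2671$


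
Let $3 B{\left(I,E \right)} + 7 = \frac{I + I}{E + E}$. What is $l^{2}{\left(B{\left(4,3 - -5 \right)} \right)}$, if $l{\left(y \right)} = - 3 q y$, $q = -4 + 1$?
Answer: $\frac{1521}{4} \approx 380.25$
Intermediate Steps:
$q = -3$
$B{\left(I,E \right)} = - \frac{7}{3} + \frac{I}{3 E}$ ($B{\left(I,E \right)} = - \frac{7}{3} + \frac{\left(I + I\right) \frac{1}{E + E}}{3} = - \frac{7}{3} + \frac{2 I \frac{1}{2 E}}{3} = - \frac{7}{3} + \frac{I \frac{1}{E}}{3} = - \frac{7}{3} + \frac{I}{3 E}$)
$l{\left(y \right)} = 9 y$ ($l{\left(y \right)} = \left(-3\right) \left(-3\right) y = 9 y$)
$l^{2}{\left(B{\left(4,3 - -5 \right)} \right)} = \left(9 \frac{4 - 7 \left(3 - -5\right)}{3 \left(3 - -5\right)}\right)^{2} = \left(9 \frac{4 - 7 \left(3 + 5\right)}{3 \left(3 + 5\right)}\right)^{2} = \left(9 \frac{4 - 56}{3 \cdot 8}\right)^{2} = \left(9 \cdot \frac{1}{3} \cdot \frac{1}{8} \left(4 - 56\right)\right)^{2} = \left(9 \cdot \frac{1}{3} \cdot \frac{1}{8} \left(-52\right)\right)^{2} = \left(9 \left(- \frac{13}{6}\right)\right)^{2} = \left(- \frac{39}{2}\right)^{2} = \frac{1521}{4}$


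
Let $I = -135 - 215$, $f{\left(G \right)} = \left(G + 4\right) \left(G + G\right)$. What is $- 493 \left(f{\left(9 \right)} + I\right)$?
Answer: $57188$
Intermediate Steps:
$f{\left(G \right)} = 2 G \left(4 + G\right)$ ($f{\left(G \right)} = \left(4 + G\right) 2 G = 2 G \left(4 + G\right)$)
$I = -350$ ($I = -135 - 215 = -350$)
$- 493 \left(f{\left(9 \right)} + I\right) = - 493 \left(2 \cdot 9 \left(4 + 9\right) - 350\right) = - 493 \left(2 \cdot 9 \cdot 13 - 350\right) = - 493 \left(234 - 350\right) = \left(-493\right) \left(-116\right) = 57188$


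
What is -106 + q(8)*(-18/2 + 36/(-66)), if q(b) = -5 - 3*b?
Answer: 1879/11 ≈ 170.82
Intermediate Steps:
-106 + q(8)*(-18/2 + 36/(-66)) = -106 + (-5 - 3*8)*(-18/2 + 36/(-66)) = -106 + (-5 - 24)*(-18*½ + 36*(-1/66)) = -106 - 29*(-9 - 6/11) = -106 - 29*(-105/11) = -106 + 3045/11 = 1879/11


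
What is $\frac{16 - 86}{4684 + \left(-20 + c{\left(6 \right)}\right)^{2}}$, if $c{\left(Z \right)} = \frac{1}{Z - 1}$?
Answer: $- \frac{1750}{126901} \approx -0.01379$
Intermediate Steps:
$c{\left(Z \right)} = \frac{1}{-1 + Z}$
$\frac{16 - 86}{4684 + \left(-20 + c{\left(6 \right)}\right)^{2}} = \frac{16 - 86}{4684 + \left(-20 + \frac{1}{-1 + 6}\right)^{2}} = - \frac{70}{4684 + \left(-20 + \frac{1}{5}\right)^{2}} = - \frac{70}{4684 + \left(- \frac{99}{5}\right)^{2}} = - \frac{70}{4684 + \frac{9801}{25}} = - \frac{70}{\frac{126901}{25}} = \left(-70\right) \frac{25}{126901} = - \frac{1750}{126901}$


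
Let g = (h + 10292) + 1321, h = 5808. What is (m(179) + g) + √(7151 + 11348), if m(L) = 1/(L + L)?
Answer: 6236719/358 + √18499 ≈ 17557.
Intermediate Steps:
g = 17421 (g = (5808 + 10292) + 1321 = 16100 + 1321 = 17421)
m(L) = 1/(2*L)
(m(179) + g) + √(7151 + 11348) = ((½)/179 + 17421) + √(7151 + 11348) = ((½)*(1/179) + 17421) + √18499 = (1/358 + 17421) + √18499 = 6236719/358 + √18499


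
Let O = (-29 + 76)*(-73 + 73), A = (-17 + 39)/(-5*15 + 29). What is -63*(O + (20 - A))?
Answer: -29673/23 ≈ -1290.1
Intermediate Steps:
A = -11/23 (A = 22/(-75 + 29) = 22/(-46) = 22*(-1/46) = -11/23 ≈ -0.47826)
O = 0 (O = 47*0 = 0)
-63*(O + (20 - A)) = -63*(0 + (20 - 1*(-11/23))) = -63*(0 + (20 + 11/23)) = -63*(0 + 471/23) = -63*471/23 = -29673/23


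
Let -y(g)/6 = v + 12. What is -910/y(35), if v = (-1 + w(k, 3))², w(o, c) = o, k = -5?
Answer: 455/144 ≈ 3.1597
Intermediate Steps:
v = 36 (v = (-1 - 5)² = (-6)² = 36)
y(g) = -288 (y(g) = -6*(36 + 12) = -6*48 = -288)
-910/y(35) = -910/(-288) = -910*(-1/288) = 455/144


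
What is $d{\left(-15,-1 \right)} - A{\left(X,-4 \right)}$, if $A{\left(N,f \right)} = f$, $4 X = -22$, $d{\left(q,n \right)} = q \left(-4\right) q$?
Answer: $-896$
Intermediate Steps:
$d{\left(q,n \right)} = - 4 q^{2}$ ($d{\left(q,n \right)} = - 4 q q = - 4 q^{2}$)
$X = - \frac{11}{2}$ ($X = \frac{1}{4} \left(-22\right) = - \frac{11}{2} \approx -5.5$)
$d{\left(-15,-1 \right)} - A{\left(X,-4 \right)} = - 4 \left(-15\right)^{2} - -4 = \left(-4\right) 225 + 4 = -900 + 4 = -896$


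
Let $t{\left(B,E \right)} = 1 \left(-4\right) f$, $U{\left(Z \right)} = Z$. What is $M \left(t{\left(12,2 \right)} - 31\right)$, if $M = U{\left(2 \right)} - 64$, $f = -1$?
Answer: $1674$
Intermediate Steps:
$t{\left(B,E \right)} = 4$ ($t{\left(B,E \right)} = 1 \left(-4\right) \left(-1\right) = \left(-4\right) \left(-1\right) = 4$)
$M = -62$ ($M = 2 - 64 = -62$)
$M \left(t{\left(12,2 \right)} - 31\right) = - 62 \left(4 - 31\right) = \left(-62\right) \left(-27\right) = 1674$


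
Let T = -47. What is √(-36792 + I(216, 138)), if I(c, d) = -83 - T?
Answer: 6*I*√1023 ≈ 191.91*I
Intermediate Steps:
I(c, d) = -36 (I(c, d) = -83 - 1*(-47) = -83 + 47 = -36)
√(-36792 + I(216, 138)) = √(-36792 - 36) = √(-36828) = 6*I*√1023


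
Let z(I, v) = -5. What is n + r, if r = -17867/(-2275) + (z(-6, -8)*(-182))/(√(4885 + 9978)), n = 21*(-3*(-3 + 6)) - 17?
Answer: -450783/2275 + 910*√14863/14863 ≈ -190.68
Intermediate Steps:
n = -206 (n = 21*(-3*3) - 17 = 21*(-9) - 17 = -189 - 17 = -206)
r = 17867/2275 + 910*√14863/14863 (r = -17867/(-2275) + (-5*(-182))/(√(4885 + 9978)) = -17867*(-1/2275) + 910/(√14863) = 17867/2275 + 910*(√14863/14863) = 17867/2275 + 910*√14863/14863 ≈ 15.318)
n + r = -206 + (17867/2275 + 910*√14863/14863) = -450783/2275 + 910*√14863/14863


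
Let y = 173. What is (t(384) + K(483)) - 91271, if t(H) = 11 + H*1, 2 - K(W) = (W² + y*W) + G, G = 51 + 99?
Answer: -407872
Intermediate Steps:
G = 150
K(W) = -148 - W² - 173*W (K(W) = 2 - ((W² + 173*W) + 150) = 2 - (150 + W² + 173*W) = 2 + (-150 - W² - 173*W) = -148 - W² - 173*W)
t(H) = 11 + H
(t(384) + K(483)) - 91271 = ((11 + 384) + (-148 - 1*483² - 173*483)) - 91271 = (395 + (-148 - 1*233289 - 83559)) - 91271 = (395 + (-148 - 233289 - 83559)) - 91271 = (395 - 316996) - 91271 = -316601 - 91271 = -407872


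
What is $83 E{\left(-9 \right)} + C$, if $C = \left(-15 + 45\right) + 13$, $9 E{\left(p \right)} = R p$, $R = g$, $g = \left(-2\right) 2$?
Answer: $375$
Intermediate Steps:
$g = -4$
$R = -4$
$E{\left(p \right)} = - \frac{4 p}{9}$ ($E{\left(p \right)} = \frac{\left(-4\right) p}{9} = - \frac{4 p}{9}$)
$C = 43$ ($C = 30 + 13 = 43$)
$83 E{\left(-9 \right)} + C = 83 \left(\left(- \frac{4}{9}\right) \left(-9\right)\right) + 43 = 83 \cdot 4 + 43 = 332 + 43 = 375$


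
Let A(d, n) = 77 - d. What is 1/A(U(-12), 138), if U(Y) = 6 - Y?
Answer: 1/59 ≈ 0.016949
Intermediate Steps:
1/A(U(-12), 138) = 1/(77 - (6 - 1*(-12))) = 1/(77 - (6 + 12)) = 1/(77 - 1*18) = 1/(77 - 18) = 1/59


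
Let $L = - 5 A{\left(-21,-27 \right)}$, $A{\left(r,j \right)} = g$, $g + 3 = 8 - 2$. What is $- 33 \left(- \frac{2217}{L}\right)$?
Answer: $- \frac{24387}{5} \approx -4877.4$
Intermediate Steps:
$g = 3$ ($g = -3 + \left(8 - 2\right) = -3 + 6 = 3$)
$A{\left(r,j \right)} = 3$
$L = -15$ ($L = \left(-5\right) 3 = -15$)
$- 33 \left(- \frac{2217}{L}\right) = - 33 \left(- \frac{2217}{-15}\right) = - 33 \left(\left(-2217\right) \left(- \frac{1}{15}\right)\right) = \left(-33\right) \frac{739}{5} = - \frac{24387}{5}$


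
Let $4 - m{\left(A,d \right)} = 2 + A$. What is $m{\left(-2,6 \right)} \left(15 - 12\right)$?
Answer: $12$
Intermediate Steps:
$m{\left(A,d \right)} = 2 - A$ ($m{\left(A,d \right)} = 4 - \left(2 + A\right) = 2 - A$)
$m{\left(-2,6 \right)} \left(15 - 12\right) = \left(2 - -2\right) \left(15 - 12\right) = \left(2 + 2\right) 3 = 4 \cdot 3 = 12$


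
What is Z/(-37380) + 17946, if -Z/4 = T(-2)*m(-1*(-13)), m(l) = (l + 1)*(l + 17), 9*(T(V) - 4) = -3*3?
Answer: 1597206/89 ≈ 17946.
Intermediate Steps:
T(V) = 3 (T(V) = 4 + (-3*3)/9 = 4 + (⅑)*(-9) = 4 - 1 = 3)
m(l) = (1 + l)*(17 + l)
Z = -5040 (Z = -12*(17 + (-1*(-13))² + 18*(-1*(-13))) = -12*(17 + 13² + 18*13) = -12*(17 + 169 + 234) = -12*420 = -4*1260 = -5040)
Z/(-37380) + 17946 = -5040/(-37380) + 17946 = -5040*(-1/37380) + 17946 = 12/89 + 17946 = 1597206/89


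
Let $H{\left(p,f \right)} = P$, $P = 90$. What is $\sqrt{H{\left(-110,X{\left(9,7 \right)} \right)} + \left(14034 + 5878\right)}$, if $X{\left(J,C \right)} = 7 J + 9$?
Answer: $\sqrt{20002} \approx 141.43$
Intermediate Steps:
$X{\left(J,C \right)} = 9 + 7 J$
$H{\left(p,f \right)} = 90$
$\sqrt{H{\left(-110,X{\left(9,7 \right)} \right)} + \left(14034 + 5878\right)} = \sqrt{90 + \left(14034 + 5878\right)} = \sqrt{90 + 19912} = \sqrt{20002}$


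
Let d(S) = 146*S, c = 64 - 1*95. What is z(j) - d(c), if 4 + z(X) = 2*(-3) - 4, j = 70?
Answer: 4512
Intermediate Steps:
c = -31 (c = 64 - 95 = -31)
z(X) = -14 (z(X) = -4 + (2*(-3) - 4) = -4 + (-6 - 4) = -4 - 10 = -14)
z(j) - d(c) = -14 - 146*(-31) = -14 - 1*(-4526) = -14 + 4526 = 4512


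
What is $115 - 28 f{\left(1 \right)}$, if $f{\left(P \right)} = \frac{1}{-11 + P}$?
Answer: $\frac{589}{5} \approx 117.8$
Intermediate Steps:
$115 - 28 f{\left(1 \right)} = 115 - \frac{28}{-11 + 1} = 115 - \frac{28}{-10} = 115 - - \frac{14}{5} = 115 + \frac{14}{5} = \frac{589}{5}$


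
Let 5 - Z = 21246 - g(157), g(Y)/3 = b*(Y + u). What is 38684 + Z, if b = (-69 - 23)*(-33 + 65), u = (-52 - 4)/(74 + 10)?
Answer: -1363293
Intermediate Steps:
u = -2/3 (u = -56/84 = -56*1/84 = -2/3 ≈ -0.66667)
b = -2944 (b = -92*32 = -2944)
g(Y) = 5888 - 8832*Y (g(Y) = 3*(-2944*(Y - 2/3)) = 3*(-2944*(-2/3 + Y)) = 3*(5888/3 - 2944*Y) = 5888 - 8832*Y)
Z = -1401977 (Z = 5 - (21246 - (5888 - 8832*157)) = 5 - (21246 - (5888 - 1386624)) = 5 - (21246 - 1*(-1380736)) = 5 - (21246 + 1380736) = 5 - 1*1401982 = 5 - 1401982 = -1401977)
38684 + Z = 38684 - 1401977 = -1363293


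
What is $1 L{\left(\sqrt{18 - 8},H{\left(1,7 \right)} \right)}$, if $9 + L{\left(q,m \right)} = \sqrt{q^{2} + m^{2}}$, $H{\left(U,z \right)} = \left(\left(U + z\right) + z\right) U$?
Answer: $-9 + \sqrt{235} \approx 6.3297$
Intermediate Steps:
$H{\left(U,z \right)} = U \left(U + 2 z\right)$ ($H{\left(U,z \right)} = \left(U + 2 z\right) U = U \left(U + 2 z\right)$)
$L{\left(q,m \right)} = -9 + \sqrt{m^{2} + q^{2}}$ ($L{\left(q,m \right)} = -9 + \sqrt{q^{2} + m^{2}} = -9 + \sqrt{m^{2} + q^{2}}$)
$1 L{\left(\sqrt{18 - 8},H{\left(1,7 \right)} \right)} = 1 \left(-9 + \sqrt{\left(1 \left(1 + 2 \cdot 7\right)\right)^{2} + \left(\sqrt{18 - 8}\right)^{2}}\right) = 1 \left(-9 + \sqrt{\left(1 \left(1 + 14\right)\right)^{2} + \left(\sqrt{10}\right)^{2}}\right) = 1 \left(-9 + \sqrt{\left(1 \cdot 15\right)^{2} + 10}\right) = 1 \left(-9 + \sqrt{15^{2} + 10}\right) = 1 \left(-9 + \sqrt{225 + 10}\right) = 1 \left(-9 + \sqrt{235}\right) = -9 + \sqrt{235}$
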